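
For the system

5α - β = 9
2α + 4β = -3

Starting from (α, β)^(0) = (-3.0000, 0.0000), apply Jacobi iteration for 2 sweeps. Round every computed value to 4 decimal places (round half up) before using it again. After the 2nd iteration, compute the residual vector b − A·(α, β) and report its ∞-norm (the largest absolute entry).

2.4000

Iteration 1:
  α = (9 - (-1)·0.0000) / (5) = 1.8000
  β = (-3 - (2)·-3.0000) / (4) = 0.7500
Iteration 2:
  α = (9 - (-1)·0.7500) / (5) = 1.9500
  β = (-3 - (2)·1.8000) / (4) = -1.6500
Residual b − A·x = (-2.4000, -0.3000); ∞-norm = 2.4000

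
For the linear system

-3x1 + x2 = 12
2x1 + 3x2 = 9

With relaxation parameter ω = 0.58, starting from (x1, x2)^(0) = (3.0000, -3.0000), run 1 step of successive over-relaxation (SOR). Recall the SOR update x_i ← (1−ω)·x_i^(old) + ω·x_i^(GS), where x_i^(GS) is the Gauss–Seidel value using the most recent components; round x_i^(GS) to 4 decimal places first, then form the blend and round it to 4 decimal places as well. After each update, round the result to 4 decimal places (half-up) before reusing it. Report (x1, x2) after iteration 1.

Iteration 1:
  x1: GS value = (12 - (1)·-3.0000) / (-3) = -5.0000;  x1 ← (1−ω)·3.0000 + ω·-5.0000 = -1.6400
  x2: GS value = (9 - (2)·-1.6400) / (3) = 4.0933;  x2 ← (1−ω)·-3.0000 + ω·4.0933 = 1.1141

(-1.6400, 1.1141)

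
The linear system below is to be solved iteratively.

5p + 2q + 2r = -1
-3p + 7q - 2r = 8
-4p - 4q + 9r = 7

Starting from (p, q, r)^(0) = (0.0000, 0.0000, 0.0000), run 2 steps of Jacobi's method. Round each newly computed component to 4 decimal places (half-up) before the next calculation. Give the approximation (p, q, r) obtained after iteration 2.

Iteration 1:
  p = (-1 - (2)·0.0000 - (2)·0.0000) / (5) = -0.2000
  q = (8 - (-3)·0.0000 - (-2)·0.0000) / (7) = 1.1429
  r = (7 - (-4)·0.0000 - (-4)·0.0000) / (9) = 0.7778
Iteration 2:
  p = (-1 - (2)·1.1429 - (2)·0.7778) / (5) = -0.9683
  q = (8 - (-3)·-0.2000 - (-2)·0.7778) / (7) = 1.2794
  r = (7 - (-4)·-0.2000 - (-4)·1.1429) / (9) = 1.1968

(-0.9683, 1.2794, 1.1968)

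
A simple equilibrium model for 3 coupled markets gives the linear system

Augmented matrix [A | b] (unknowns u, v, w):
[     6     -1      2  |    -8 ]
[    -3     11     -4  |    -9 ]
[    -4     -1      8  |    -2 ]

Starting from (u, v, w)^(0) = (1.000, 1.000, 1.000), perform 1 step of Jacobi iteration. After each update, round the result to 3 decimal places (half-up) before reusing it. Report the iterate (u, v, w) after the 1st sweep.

(-1.500, -0.182, 0.375)

Iteration 1:
  u = (-8 - (-1)·1.000 - (2)·1.000) / (6) = -1.500
  v = (-9 - (-3)·1.000 - (-4)·1.000) / (11) = -0.182
  w = (-2 - (-4)·1.000 - (-1)·1.000) / (8) = 0.375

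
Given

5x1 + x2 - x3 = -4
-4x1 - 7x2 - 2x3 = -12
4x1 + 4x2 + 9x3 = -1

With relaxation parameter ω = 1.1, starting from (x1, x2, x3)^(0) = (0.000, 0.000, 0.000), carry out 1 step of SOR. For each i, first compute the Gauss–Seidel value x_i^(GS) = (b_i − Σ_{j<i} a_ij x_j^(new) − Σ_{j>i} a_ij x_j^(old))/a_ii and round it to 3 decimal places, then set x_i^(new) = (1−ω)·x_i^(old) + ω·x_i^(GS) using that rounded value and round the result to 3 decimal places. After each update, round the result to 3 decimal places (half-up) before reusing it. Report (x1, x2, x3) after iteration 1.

(-0.880, 2.439, -0.884)

Iteration 1:
  x1: GS value = (-4 - (1)·0.000 - (-1)·0.000) / (5) = -0.800;  x1 ← (1−ω)·0.000 + ω·-0.800 = -0.880
  x2: GS value = (-12 - (-4)·-0.880 - (-2)·0.000) / (-7) = 2.217;  x2 ← (1−ω)·0.000 + ω·2.217 = 2.439
  x3: GS value = (-1 - (4)·-0.880 - (4)·2.439) / (9) = -0.804;  x3 ← (1−ω)·0.000 + ω·-0.804 = -0.884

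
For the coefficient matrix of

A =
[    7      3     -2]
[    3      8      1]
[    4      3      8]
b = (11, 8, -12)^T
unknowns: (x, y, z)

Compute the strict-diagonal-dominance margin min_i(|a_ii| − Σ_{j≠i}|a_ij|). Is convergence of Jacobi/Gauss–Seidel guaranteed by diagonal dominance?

1

row 1: |7| − (3+2) = 2
row 2: |8| − (3+1) = 4
row 3: |8| − (4+3) = 1
minimum over rows = 1 → strictly diagonally dominant (convergence guaranteed)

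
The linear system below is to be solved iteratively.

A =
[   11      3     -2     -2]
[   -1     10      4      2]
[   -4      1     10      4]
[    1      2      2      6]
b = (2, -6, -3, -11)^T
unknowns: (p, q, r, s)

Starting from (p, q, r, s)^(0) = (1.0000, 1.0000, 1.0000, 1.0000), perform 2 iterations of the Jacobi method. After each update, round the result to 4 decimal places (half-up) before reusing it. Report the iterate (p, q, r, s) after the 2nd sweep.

Iteration 1:
  p = (2 - (3)·1.0000 - (-2)·1.0000 - (-2)·1.0000) / (11) = 0.2727
  q = (-6 - (-1)·1.0000 - (4)·1.0000 - (2)·1.0000) / (10) = -1.1000
  r = (-3 - (-4)·1.0000 - (1)·1.0000 - (4)·1.0000) / (10) = -0.4000
  s = (-11 - (1)·1.0000 - (2)·1.0000 - (2)·1.0000) / (6) = -2.6667
Iteration 2:
  p = (2 - (3)·-1.1000 - (-2)·-0.4000 - (-2)·-2.6667) / (11) = -0.0758
  q = (-6 - (-1)·0.2727 - (4)·-0.4000 - (2)·-2.6667) / (10) = 0.1206
  r = (-3 - (-4)·0.2727 - (1)·-1.1000 - (4)·-2.6667) / (10) = 0.9858
  s = (-11 - (1)·0.2727 - (2)·-1.1000 - (2)·-0.4000) / (6) = -1.3788

(-0.0758, 0.1206, 0.9858, -1.3788)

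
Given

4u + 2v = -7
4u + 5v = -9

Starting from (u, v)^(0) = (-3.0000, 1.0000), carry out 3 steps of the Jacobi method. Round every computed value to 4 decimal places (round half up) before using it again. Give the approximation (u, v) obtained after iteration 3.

Iteration 1:
  u = (-7 - (2)·1.0000) / (4) = -2.2500
  v = (-9 - (4)·-3.0000) / (5) = 0.6000
Iteration 2:
  u = (-7 - (2)·0.6000) / (4) = -2.0500
  v = (-9 - (4)·-2.2500) / (5) = 0.0000
Iteration 3:
  u = (-7 - (2)·0.0000) / (4) = -1.7500
  v = (-9 - (4)·-2.0500) / (5) = -0.1600

(-1.7500, -0.1600)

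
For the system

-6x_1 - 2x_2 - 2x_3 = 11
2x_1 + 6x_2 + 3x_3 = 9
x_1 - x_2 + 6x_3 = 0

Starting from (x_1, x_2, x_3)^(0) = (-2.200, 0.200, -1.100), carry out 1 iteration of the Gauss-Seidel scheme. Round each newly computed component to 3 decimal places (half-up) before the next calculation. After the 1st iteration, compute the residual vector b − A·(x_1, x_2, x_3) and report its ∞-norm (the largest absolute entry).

8.288

Iteration 1:
  x_1 = (11 - (-2)·0.200 - (-2)·-1.100) / (-6) = -1.533
  x_2 = (9 - (2)·-1.533 - (3)·-1.100) / (6) = 2.561
  x_3 = (0 - (1)·-1.533 - (-1)·2.561) / (6) = 0.682
Residual b − A·x = (8.288, -5.346, 0.002); ∞-norm = 8.288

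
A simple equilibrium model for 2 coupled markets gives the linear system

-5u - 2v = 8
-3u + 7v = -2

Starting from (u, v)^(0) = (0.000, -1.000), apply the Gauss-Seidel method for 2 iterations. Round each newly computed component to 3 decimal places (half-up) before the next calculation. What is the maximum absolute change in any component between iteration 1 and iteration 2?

Iteration 1:
  u = (8 - (-2)·-1.000) / (-5) = -1.200
  v = (-2 - (-3)·-1.200) / (7) = -0.800
Iteration 2:
  u = (8 - (-2)·-0.800) / (-5) = -1.280
  v = (-2 - (-3)·-1.280) / (7) = -0.834
Change: (-0.080, -0.034) → max |·| = 0.080

0.080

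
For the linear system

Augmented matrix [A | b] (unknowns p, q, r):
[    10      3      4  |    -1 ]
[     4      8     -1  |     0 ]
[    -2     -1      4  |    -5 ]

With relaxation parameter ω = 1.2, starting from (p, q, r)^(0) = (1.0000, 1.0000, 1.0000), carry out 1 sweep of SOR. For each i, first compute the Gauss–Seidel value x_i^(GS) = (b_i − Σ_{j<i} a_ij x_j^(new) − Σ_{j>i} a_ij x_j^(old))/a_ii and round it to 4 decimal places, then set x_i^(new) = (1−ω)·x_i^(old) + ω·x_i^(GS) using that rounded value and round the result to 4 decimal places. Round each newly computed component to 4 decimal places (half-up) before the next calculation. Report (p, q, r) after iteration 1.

(-1.1600, 0.6460, -2.2022)

Iteration 1:
  p: GS value = (-1 - (3)·1.0000 - (4)·1.0000) / (10) = -0.8000;  p ← (1−ω)·1.0000 + ω·-0.8000 = -1.1600
  q: GS value = (0 - (4)·-1.1600 - (-1)·1.0000) / (8) = 0.7050;  q ← (1−ω)·1.0000 + ω·0.7050 = 0.6460
  r: GS value = (-5 - (-2)·-1.1600 - (-1)·0.6460) / (4) = -1.6685;  r ← (1−ω)·1.0000 + ω·-1.6685 = -2.2022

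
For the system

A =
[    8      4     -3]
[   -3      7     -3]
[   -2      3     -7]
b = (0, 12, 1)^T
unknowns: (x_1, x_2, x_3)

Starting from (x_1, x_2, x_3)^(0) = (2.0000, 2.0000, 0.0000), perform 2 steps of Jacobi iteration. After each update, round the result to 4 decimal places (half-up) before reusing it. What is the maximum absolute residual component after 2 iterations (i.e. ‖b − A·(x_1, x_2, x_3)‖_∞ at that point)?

Iteration 1:
  x_1 = (0 - (4)·2.0000 - (-3)·0.0000) / (8) = -1.0000
  x_2 = (12 - (-3)·2.0000 - (-3)·0.0000) / (7) = 2.5714
  x_3 = (1 - (-2)·2.0000 - (3)·2.0000) / (-7) = 0.1429
Iteration 2:
  x_1 = (0 - (4)·2.5714 - (-3)·0.1429) / (8) = -1.2321
  x_2 = (12 - (-3)·-1.0000 - (-3)·0.1429) / (7) = 1.3470
  x_3 = (1 - (-2)·-1.0000 - (3)·2.5714) / (-7) = 1.2449
Residual b − A·x = (8.2035, 2.6094, 3.2091); ∞-norm = 8.2035

8.2035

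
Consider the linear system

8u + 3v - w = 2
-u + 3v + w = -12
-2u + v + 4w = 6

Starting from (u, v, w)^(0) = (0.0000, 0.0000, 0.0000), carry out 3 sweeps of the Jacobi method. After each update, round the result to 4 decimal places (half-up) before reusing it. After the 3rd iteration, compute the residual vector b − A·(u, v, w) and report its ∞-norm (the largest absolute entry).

0.6509

Iteration 1:
  u = (2 - (3)·0.0000 - (-1)·0.0000) / (8) = 0.2500
  v = (-12 - (-1)·0.0000 - (1)·0.0000) / (3) = -4.0000
  w = (6 - (-2)·0.0000 - (1)·0.0000) / (4) = 1.5000
Iteration 2:
  u = (2 - (3)·-4.0000 - (-1)·1.5000) / (8) = 1.9375
  v = (-12 - (-1)·0.2500 - (1)·1.5000) / (3) = -4.4167
  w = (6 - (-2)·0.2500 - (1)·-4.0000) / (4) = 2.6250
Iteration 3:
  u = (2 - (3)·-4.4167 - (-1)·2.6250) / (8) = 2.2344
  v = (-12 - (-1)·1.9375 - (1)·2.6250) / (3) = -4.2292
  w = (6 - (-2)·1.9375 - (1)·-4.4167) / (4) = 3.5729
Residual b − A·x = (0.3853, -0.6509, 0.4064); ∞-norm = 0.6509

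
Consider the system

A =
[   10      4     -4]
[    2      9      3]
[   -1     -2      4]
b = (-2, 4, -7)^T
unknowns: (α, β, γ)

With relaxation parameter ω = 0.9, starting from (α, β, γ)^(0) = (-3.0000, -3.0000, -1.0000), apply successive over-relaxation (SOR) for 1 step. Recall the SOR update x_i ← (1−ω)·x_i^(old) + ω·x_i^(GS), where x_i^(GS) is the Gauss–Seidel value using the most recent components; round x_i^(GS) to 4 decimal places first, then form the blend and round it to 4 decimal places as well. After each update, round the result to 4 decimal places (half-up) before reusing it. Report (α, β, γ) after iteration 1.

(0.2400, 0.3520, -1.4626)

Iteration 1:
  α: GS value = (-2 - (4)·-3.0000 - (-4)·-1.0000) / (10) = 0.6000;  α ← (1−ω)·-3.0000 + ω·0.6000 = 0.2400
  β: GS value = (4 - (2)·0.2400 - (3)·-1.0000) / (9) = 0.7244;  β ← (1−ω)·-3.0000 + ω·0.7244 = 0.3520
  γ: GS value = (-7 - (-1)·0.2400 - (-2)·0.3520) / (4) = -1.5140;  γ ← (1−ω)·-1.0000 + ω·-1.5140 = -1.4626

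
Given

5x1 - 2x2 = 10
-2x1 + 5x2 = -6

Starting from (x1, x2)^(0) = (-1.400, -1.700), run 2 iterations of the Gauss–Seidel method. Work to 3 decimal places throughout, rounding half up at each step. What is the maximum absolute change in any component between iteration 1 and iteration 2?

0.411

Iteration 1:
  x1 = (10 - (-2)·-1.700) / (5) = 1.320
  x2 = (-6 - (-2)·1.320) / (5) = -0.672
Iteration 2:
  x1 = (10 - (-2)·-0.672) / (5) = 1.731
  x2 = (-6 - (-2)·1.731) / (5) = -0.508
Change: (0.411, 0.164) → max |·| = 0.411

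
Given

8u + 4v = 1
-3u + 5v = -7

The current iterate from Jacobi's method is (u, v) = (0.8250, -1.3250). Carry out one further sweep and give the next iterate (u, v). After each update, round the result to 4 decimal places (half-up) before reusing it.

(0.7875, -0.9050)

One sweep:
  u = (1 - (4)·-1.3250) / (8) = 0.7875
  v = (-7 - (-3)·0.8250) / (5) = -0.9050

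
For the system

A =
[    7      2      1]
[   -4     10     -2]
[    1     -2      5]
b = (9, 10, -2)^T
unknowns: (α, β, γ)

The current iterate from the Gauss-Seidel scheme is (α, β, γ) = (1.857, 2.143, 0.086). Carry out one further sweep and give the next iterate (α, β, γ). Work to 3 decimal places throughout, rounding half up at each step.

One sweep:
  α = (9 - (2)·2.143 - (1)·0.086) / (7) = 0.661
  β = (10 - (-4)·0.661 - (-2)·0.086) / (10) = 1.282
  γ = (-2 - (1)·0.661 - (-2)·1.282) / (5) = -0.019

(0.661, 1.282, -0.019)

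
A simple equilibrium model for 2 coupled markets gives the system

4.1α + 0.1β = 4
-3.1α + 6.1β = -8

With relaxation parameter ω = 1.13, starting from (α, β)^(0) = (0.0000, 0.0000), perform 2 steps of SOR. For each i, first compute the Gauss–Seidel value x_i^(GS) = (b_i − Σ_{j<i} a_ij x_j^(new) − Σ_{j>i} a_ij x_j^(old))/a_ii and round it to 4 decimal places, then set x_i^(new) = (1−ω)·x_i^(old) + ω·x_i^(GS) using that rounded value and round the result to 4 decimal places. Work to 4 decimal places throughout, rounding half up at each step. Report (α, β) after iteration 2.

Iteration 1:
  α: GS value = (4 - (0.1)·0.0000) / (4.1) = 0.9756;  α ← (1−ω)·0.0000 + ω·0.9756 = 1.1024
  β: GS value = (-8 - (-3.1)·1.1024) / (6.1) = -0.7512;  β ← (1−ω)·0.0000 + ω·-0.7512 = -0.8489
Iteration 2:
  α: GS value = (4 - (0.1)·-0.8489) / (4.1) = 0.9963;  α ← (1−ω)·1.1024 + ω·0.9963 = 0.9825
  β: GS value = (-8 - (-3.1)·0.9825) / (6.1) = -0.8122;  β ← (1−ω)·-0.8489 + ω·-0.8122 = -0.8074

(0.9825, -0.8074)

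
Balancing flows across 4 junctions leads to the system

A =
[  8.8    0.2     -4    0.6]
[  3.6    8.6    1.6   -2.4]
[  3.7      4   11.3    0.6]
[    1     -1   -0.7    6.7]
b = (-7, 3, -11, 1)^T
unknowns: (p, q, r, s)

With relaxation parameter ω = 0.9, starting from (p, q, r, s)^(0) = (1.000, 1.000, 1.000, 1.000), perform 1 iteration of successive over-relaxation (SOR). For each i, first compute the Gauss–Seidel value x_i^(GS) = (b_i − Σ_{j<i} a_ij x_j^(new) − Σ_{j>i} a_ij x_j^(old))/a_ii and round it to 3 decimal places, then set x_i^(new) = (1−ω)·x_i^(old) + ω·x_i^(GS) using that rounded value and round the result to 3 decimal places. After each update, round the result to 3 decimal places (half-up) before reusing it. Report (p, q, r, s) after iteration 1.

Iteration 1:
  p: GS value = (-7 - (0.2)·1.000 - (-4)·1.000 - (0.6)·1.000) / (8.8) = -0.432;  p ← (1−ω)·1.000 + ω·-0.432 = -0.289
  q: GS value = (3 - (3.6)·-0.289 - (1.6)·1.000 - (-2.4)·1.000) / (8.6) = 0.563;  q ← (1−ω)·1.000 + ω·0.563 = 0.607
  r: GS value = (-11 - (3.7)·-0.289 - (4)·0.607 - (0.6)·1.000) / (11.3) = -1.147;  r ← (1−ω)·1.000 + ω·-1.147 = -0.932
  s: GS value = (1 - (1)·-0.289 - (-1)·0.607 - (-0.7)·-0.932) / (6.7) = 0.186;  s ← (1−ω)·1.000 + ω·0.186 = 0.267

(-0.289, 0.607, -0.932, 0.267)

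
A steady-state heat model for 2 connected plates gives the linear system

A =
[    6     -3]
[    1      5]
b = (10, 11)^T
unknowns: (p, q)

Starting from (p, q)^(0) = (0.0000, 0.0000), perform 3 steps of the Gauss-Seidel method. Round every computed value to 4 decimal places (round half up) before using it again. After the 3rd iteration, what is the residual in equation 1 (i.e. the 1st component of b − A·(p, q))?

Iteration 1:
  p = (10 - (-3)·0.0000) / (6) = 1.6667
  q = (11 - (1)·1.6667) / (5) = 1.8667
Iteration 2:
  p = (10 - (-3)·1.8667) / (6) = 2.6000
  q = (11 - (1)·2.6000) / (5) = 1.6800
Iteration 3:
  p = (10 - (-3)·1.6800) / (6) = 2.5067
  q = (11 - (1)·2.5067) / (5) = 1.6987
Residual b − A·x = (0.0559, -0.0002)

0.0559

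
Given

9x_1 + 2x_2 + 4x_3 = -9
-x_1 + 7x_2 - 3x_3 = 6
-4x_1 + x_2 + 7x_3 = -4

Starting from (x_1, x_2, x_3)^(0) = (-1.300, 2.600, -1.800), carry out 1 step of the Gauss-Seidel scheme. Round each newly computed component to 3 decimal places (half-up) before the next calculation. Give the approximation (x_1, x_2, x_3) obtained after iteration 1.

(-0.778, -0.025, -1.012)

Iteration 1:
  x_1 = (-9 - (2)·2.600 - (4)·-1.800) / (9) = -0.778
  x_2 = (6 - (-1)·-0.778 - (-3)·-1.800) / (7) = -0.025
  x_3 = (-4 - (-4)·-0.778 - (1)·-0.025) / (7) = -1.012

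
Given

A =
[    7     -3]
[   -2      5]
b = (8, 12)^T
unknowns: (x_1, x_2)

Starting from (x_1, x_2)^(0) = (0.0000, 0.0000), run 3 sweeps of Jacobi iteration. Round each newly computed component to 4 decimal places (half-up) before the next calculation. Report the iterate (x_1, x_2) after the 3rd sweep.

(2.3674, 3.2686)

Iteration 1:
  x_1 = (8 - (-3)·0.0000) / (7) = 1.1429
  x_2 = (12 - (-2)·0.0000) / (5) = 2.4000
Iteration 2:
  x_1 = (8 - (-3)·2.4000) / (7) = 2.1714
  x_2 = (12 - (-2)·1.1429) / (5) = 2.8572
Iteration 3:
  x_1 = (8 - (-3)·2.8572) / (7) = 2.3674
  x_2 = (12 - (-2)·2.1714) / (5) = 3.2686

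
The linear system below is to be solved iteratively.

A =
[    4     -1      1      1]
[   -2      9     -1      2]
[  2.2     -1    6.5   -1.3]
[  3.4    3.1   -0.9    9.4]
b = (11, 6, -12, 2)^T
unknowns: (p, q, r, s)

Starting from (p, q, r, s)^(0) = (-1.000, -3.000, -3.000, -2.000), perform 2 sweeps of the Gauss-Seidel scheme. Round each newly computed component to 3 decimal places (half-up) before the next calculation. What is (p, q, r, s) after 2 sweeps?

(4.343, 1.676, -3.409, -2.237)

Iteration 1:
  p = (11 - (-1)·-3.000 - (1)·-3.000 - (1)·-2.000) / (4) = 3.250
  q = (6 - (-2)·3.250 - (-1)·-3.000 - (2)·-2.000) / (9) = 1.500
  r = (-12 - (2.2)·3.250 - (-1)·1.500 - (-1.3)·-2.000) / (6.5) = -3.115
  s = (2 - (3.4)·3.250 - (3.1)·1.500 - (-0.9)·-3.115) / (9.4) = -1.756
Iteration 2:
  p = (11 - (-1)·1.500 - (1)·-3.115 - (1)·-1.756) / (4) = 4.343
  q = (6 - (-2)·4.343 - (-1)·-3.115 - (2)·-1.756) / (9) = 1.676
  r = (-12 - (2.2)·4.343 - (-1)·1.676 - (-1.3)·-1.756) / (6.5) = -3.409
  s = (2 - (3.4)·4.343 - (3.1)·1.676 - (-0.9)·-3.409) / (9.4) = -2.237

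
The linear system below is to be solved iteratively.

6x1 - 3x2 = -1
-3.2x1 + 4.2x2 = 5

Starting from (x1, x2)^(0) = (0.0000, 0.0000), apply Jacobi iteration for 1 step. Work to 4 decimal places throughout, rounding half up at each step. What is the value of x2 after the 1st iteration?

1.1905

Iteration 1:
  x1 = (-1 - (-3)·0.0000) / (6) = -0.1667
  x2 = (5 - (-3.2)·0.0000) / (4.2) = 1.1905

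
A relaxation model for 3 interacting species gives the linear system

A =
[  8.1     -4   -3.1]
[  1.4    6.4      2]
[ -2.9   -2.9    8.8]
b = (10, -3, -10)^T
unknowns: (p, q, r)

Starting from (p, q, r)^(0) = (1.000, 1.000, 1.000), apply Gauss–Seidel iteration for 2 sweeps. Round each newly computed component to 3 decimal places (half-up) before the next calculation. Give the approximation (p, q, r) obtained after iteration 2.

Iteration 1:
  p = (10 - (-4)·1.000 - (-3.1)·1.000) / (8.1) = 2.111
  q = (-3 - (1.4)·2.111 - (2)·1.000) / (6.4) = -1.243
  r = (-10 - (-2.9)·2.111 - (-2.9)·-1.243) / (8.8) = -0.850
Iteration 2:
  p = (10 - (-4)·-1.243 - (-3.1)·-0.850) / (8.1) = 0.295
  q = (-3 - (1.4)·0.295 - (2)·-0.850) / (6.4) = -0.268
  r = (-10 - (-2.9)·0.295 - (-2.9)·-0.268) / (8.8) = -1.127

(0.295, -0.268, -1.127)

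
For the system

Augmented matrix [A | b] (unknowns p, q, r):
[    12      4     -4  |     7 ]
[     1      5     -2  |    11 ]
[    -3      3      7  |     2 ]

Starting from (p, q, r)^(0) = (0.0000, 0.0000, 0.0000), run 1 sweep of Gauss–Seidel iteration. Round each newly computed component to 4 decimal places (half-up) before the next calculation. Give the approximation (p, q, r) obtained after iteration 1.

(0.5833, 2.0833, -0.3571)

Iteration 1:
  p = (7 - (4)·0.0000 - (-4)·0.0000) / (12) = 0.5833
  q = (11 - (1)·0.5833 - (-2)·0.0000) / (5) = 2.0833
  r = (2 - (-3)·0.5833 - (3)·2.0833) / (7) = -0.3571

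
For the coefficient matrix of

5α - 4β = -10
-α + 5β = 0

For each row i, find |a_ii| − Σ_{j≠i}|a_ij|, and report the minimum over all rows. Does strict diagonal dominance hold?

row 1: |5| − (4) = 1
row 2: |5| − (1) = 4
minimum over rows = 1 → strictly diagonally dominant (convergence guaranteed)

1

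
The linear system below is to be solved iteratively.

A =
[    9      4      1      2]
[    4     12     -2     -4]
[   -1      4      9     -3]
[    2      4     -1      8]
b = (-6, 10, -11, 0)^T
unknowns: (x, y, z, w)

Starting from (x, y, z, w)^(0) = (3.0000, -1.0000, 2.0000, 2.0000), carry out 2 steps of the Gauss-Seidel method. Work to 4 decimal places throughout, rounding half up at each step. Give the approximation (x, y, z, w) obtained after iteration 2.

Iteration 1:
  x = (-6 - (4)·-1.0000 - (1)·2.0000 - (2)·2.0000) / (9) = -0.8889
  y = (10 - (4)·-0.8889 - (-2)·2.0000 - (-4)·2.0000) / (12) = 2.1296
  z = (-11 - (-1)·-0.8889 - (4)·2.1296 - (-3)·2.0000) / (9) = -1.6008
  w = (0 - (2)·-0.8889 - (4)·2.1296 - (-1)·-1.6008) / (8) = -1.0427
Iteration 2:
  x = (-6 - (4)·2.1296 - (1)·-1.6008 - (2)·-1.0427) / (9) = -1.2036
  y = (10 - (4)·-1.2036 - (-2)·-1.6008 - (-4)·-1.0427) / (12) = 0.6202
  z = (-11 - (-1)·-1.2036 - (4)·0.6202 - (-3)·-1.0427) / (9) = -1.9792
  w = (0 - (2)·-1.2036 - (4)·0.6202 - (-1)·-1.9792) / (8) = -0.2566

(-1.2036, 0.6202, -1.9792, -0.2566)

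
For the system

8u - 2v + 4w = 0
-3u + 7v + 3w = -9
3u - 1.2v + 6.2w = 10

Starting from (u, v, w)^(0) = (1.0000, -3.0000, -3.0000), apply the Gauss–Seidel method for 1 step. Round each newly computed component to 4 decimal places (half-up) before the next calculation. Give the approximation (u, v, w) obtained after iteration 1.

(0.7500, 0.3214, 1.3122)

Iteration 1:
  u = (0 - (-2)·-3.0000 - (4)·-3.0000) / (8) = 0.7500
  v = (-9 - (-3)·0.7500 - (3)·-3.0000) / (7) = 0.3214
  w = (10 - (3)·0.7500 - (-1.2)·0.3214) / (6.2) = 1.3122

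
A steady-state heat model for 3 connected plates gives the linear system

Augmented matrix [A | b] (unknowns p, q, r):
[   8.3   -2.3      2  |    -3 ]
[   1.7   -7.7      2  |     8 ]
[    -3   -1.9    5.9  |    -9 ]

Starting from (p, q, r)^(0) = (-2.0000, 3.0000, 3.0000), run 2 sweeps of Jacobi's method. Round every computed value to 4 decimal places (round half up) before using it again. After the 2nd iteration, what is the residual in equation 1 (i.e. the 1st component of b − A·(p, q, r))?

-1.2391

Iteration 1:
  p = (-3 - (-2.3)·3.0000 - (2)·3.0000) / (8.3) = -0.2530
  q = (8 - (1.7)·-2.0000 - (2)·3.0000) / (-7.7) = -0.7013
  r = (-9 - (-3)·-2.0000 - (-1.9)·3.0000) / (5.9) = -1.5763
Iteration 2:
  p = (-3 - (-2.3)·-0.7013 - (2)·-1.5763) / (8.3) = -0.1760
  q = (8 - (1.7)·-0.2530 - (2)·-1.5763) / (-7.7) = -1.5042
  r = (-9 - (-3)·-0.2530 - (-1.9)·-0.7013) / (5.9) = -1.8799
Residual b − A·x = (-1.2391, 0.4767, -1.2946)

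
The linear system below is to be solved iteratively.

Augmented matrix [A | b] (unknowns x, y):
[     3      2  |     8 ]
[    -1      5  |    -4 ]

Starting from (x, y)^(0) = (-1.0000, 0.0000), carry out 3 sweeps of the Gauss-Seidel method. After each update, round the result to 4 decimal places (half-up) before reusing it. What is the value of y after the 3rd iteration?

-0.2359

Iteration 1:
  x = (8 - (2)·0.0000) / (3) = 2.6667
  y = (-4 - (-1)·2.6667) / (5) = -0.2667
Iteration 2:
  x = (8 - (2)·-0.2667) / (3) = 2.8445
  y = (-4 - (-1)·2.8445) / (5) = -0.2311
Iteration 3:
  x = (8 - (2)·-0.2311) / (3) = 2.8207
  y = (-4 - (-1)·2.8207) / (5) = -0.2359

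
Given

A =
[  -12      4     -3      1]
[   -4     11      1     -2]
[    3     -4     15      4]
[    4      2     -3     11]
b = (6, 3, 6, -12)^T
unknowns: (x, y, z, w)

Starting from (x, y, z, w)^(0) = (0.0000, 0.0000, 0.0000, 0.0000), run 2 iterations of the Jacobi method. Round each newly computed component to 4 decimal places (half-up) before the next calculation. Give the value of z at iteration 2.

Iteration 1:
  x = (6 - (4)·0.0000 - (-3)·0.0000 - (1)·0.0000) / (-12) = -0.5000
  y = (3 - (-4)·0.0000 - (1)·0.0000 - (-2)·0.0000) / (11) = 0.2727
  z = (6 - (3)·0.0000 - (-4)·0.0000 - (4)·0.0000) / (15) = 0.4000
  w = (-12 - (4)·0.0000 - (2)·0.0000 - (-3)·0.0000) / (11) = -1.0909
Iteration 2:
  x = (6 - (4)·0.2727 - (-3)·0.4000 - (1)·-1.0909) / (-12) = -0.6000
  y = (3 - (-4)·-0.5000 - (1)·0.4000 - (-2)·-1.0909) / (11) = -0.1438
  z = (6 - (3)·-0.5000 - (-4)·0.2727 - (4)·-1.0909) / (15) = 0.8636
  w = (-12 - (4)·-0.5000 - (2)·0.2727 - (-3)·0.4000) / (11) = -0.8496

0.8636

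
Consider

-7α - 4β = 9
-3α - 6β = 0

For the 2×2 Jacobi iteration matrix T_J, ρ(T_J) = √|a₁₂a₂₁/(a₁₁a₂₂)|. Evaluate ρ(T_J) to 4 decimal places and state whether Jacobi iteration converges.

0.5345

a₁₂a₂₁/(a₁₁a₂₂) = (-4)·(-3) / ((-7)·(-6)) = 0.285714
ρ = √|0.285714| = √0.285714 = 0.5345
ρ < 1, so Jacobi converges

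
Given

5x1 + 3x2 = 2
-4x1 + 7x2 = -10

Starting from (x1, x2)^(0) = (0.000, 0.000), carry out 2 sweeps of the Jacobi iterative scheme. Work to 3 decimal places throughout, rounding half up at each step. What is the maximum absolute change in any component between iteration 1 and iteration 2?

Iteration 1:
  x1 = (2 - (3)·0.000) / (5) = 0.400
  x2 = (-10 - (-4)·0.000) / (7) = -1.429
Iteration 2:
  x1 = (2 - (3)·-1.429) / (5) = 1.257
  x2 = (-10 - (-4)·0.400) / (7) = -1.200
Change: (0.857, 0.229) → max |·| = 0.857

0.857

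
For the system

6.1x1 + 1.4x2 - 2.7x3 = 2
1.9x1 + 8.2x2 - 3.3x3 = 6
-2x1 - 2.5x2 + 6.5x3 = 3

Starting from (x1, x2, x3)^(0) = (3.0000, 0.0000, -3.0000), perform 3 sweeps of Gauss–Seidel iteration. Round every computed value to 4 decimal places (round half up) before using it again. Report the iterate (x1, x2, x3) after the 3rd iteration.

Iteration 1:
  x1 = (2 - (1.4)·0.0000 - (-2.7)·-3.0000) / (6.1) = -1.0000
  x2 = (6 - (1.9)·-1.0000 - (-3.3)·-3.0000) / (8.2) = -0.2439
  x3 = (3 - (-2)·-1.0000 - (-2.5)·-0.2439) / (6.5) = 0.0600
Iteration 2:
  x1 = (2 - (1.4)·-0.2439 - (-2.7)·0.0600) / (6.1) = 0.4104
  x2 = (6 - (1.9)·0.4104 - (-3.3)·0.0600) / (8.2) = 0.6608
  x3 = (3 - (-2)·0.4104 - (-2.5)·0.6608) / (6.5) = 0.8420
Iteration 3:
  x1 = (2 - (1.4)·0.6608 - (-2.7)·0.8420) / (6.1) = 0.5489
  x2 = (6 - (1.9)·0.5489 - (-3.3)·0.8420) / (8.2) = 0.9434
  x3 = (3 - (-2)·0.5489 - (-2.5)·0.9434) / (6.5) = 0.9933

(0.5489, 0.9434, 0.9933)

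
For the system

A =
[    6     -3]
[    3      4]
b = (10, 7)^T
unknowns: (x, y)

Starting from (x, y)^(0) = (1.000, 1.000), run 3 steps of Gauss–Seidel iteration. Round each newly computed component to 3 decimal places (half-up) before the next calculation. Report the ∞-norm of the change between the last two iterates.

Iteration 1:
  x = (10 - (-3)·1.000) / (6) = 2.167
  y = (7 - (3)·2.167) / (4) = 0.125
Iteration 2:
  x = (10 - (-3)·0.125) / (6) = 1.729
  y = (7 - (3)·1.729) / (4) = 0.453
Iteration 3:
  x = (10 - (-3)·0.453) / (6) = 1.893
  y = (7 - (3)·1.893) / (4) = 0.330
Change: (0.164, -0.123) → max |·| = 0.164

0.164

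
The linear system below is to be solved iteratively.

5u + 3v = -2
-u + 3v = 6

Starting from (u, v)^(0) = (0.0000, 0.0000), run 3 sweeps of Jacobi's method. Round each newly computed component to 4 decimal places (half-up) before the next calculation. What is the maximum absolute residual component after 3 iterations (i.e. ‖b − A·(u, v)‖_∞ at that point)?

Iteration 1:
  u = (-2 - (3)·0.0000) / (5) = -0.4000
  v = (6 - (-1)·0.0000) / (3) = 2.0000
Iteration 2:
  u = (-2 - (3)·2.0000) / (5) = -1.6000
  v = (6 - (-1)·-0.4000) / (3) = 1.8667
Iteration 3:
  u = (-2 - (3)·1.8667) / (5) = -1.5200
  v = (6 - (-1)·-1.6000) / (3) = 1.4667
Residual b − A·x = (1.1999, 0.0799); ∞-norm = 1.1999

1.1999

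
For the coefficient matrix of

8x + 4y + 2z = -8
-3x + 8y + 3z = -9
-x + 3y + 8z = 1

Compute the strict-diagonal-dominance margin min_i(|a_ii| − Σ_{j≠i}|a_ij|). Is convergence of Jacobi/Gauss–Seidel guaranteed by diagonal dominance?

2

row 1: |8| − (4+2) = 2
row 2: |8| − (3+3) = 2
row 3: |8| − (1+3) = 4
minimum over rows = 2 → strictly diagonally dominant (convergence guaranteed)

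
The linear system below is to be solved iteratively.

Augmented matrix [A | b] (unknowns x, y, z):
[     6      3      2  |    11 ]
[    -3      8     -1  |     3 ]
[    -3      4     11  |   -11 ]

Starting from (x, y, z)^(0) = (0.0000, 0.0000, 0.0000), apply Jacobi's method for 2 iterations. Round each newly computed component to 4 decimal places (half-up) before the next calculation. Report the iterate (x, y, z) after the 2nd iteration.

(1.9792, 0.9375, -0.6364)

Iteration 1:
  x = (11 - (3)·0.0000 - (2)·0.0000) / (6) = 1.8333
  y = (3 - (-3)·0.0000 - (-1)·0.0000) / (8) = 0.3750
  z = (-11 - (-3)·0.0000 - (4)·0.0000) / (11) = -1.0000
Iteration 2:
  x = (11 - (3)·0.3750 - (2)·-1.0000) / (6) = 1.9792
  y = (3 - (-3)·1.8333 - (-1)·-1.0000) / (8) = 0.9375
  z = (-11 - (-3)·1.8333 - (4)·0.3750) / (11) = -0.6364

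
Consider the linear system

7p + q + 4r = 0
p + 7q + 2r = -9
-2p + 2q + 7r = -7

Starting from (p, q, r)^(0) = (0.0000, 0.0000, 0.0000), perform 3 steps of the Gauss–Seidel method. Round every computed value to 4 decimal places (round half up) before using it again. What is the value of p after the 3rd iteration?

Iteration 1:
  p = (0 - (1)·0.0000 - (4)·0.0000) / (7) = 0.0000
  q = (-9 - (1)·0.0000 - (2)·0.0000) / (7) = -1.2857
  r = (-7 - (-2)·0.0000 - (2)·-1.2857) / (7) = -0.6327
Iteration 2:
  p = (0 - (1)·-1.2857 - (4)·-0.6327) / (7) = 0.5452
  q = (-9 - (1)·0.5452 - (2)·-0.6327) / (7) = -1.1828
  r = (-7 - (-2)·0.5452 - (2)·-1.1828) / (7) = -0.5063
Iteration 3:
  p = (0 - (1)·-1.1828 - (4)·-0.5063) / (7) = 0.4583
  q = (-9 - (1)·0.4583 - (2)·-0.5063) / (7) = -1.2065
  r = (-7 - (-2)·0.4583 - (2)·-1.2065) / (7) = -0.5243

0.4583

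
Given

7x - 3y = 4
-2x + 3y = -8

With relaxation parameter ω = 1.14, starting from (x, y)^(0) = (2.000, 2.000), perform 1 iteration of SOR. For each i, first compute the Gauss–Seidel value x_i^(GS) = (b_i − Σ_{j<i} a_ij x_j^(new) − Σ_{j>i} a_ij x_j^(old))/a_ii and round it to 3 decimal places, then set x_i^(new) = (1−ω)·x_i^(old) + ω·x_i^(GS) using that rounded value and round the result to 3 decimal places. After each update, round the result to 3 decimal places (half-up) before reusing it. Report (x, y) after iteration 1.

(1.349, -2.294)

Iteration 1:
  x: GS value = (4 - (-3)·2.000) / (7) = 1.429;  x ← (1−ω)·2.000 + ω·1.429 = 1.349
  y: GS value = (-8 - (-2)·1.349) / (3) = -1.767;  y ← (1−ω)·2.000 + ω·-1.767 = -2.294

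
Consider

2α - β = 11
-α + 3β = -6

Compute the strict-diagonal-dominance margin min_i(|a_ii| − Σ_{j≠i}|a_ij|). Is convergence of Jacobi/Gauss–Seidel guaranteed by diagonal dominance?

1

row 1: |2| − (1) = 1
row 2: |3| − (1) = 2
minimum over rows = 1 → strictly diagonally dominant (convergence guaranteed)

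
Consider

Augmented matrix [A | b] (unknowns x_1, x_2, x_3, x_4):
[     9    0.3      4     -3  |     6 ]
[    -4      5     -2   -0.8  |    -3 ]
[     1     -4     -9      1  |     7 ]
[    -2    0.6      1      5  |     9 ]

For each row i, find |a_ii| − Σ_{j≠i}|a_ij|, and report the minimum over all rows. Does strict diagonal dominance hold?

-1.8

row 1: |9| − (0.3+4+3) = 1.7
row 2: |5| − (4+2+0.8) = -1.8
row 3: |-9| − (1+4+1) = 3
row 4: |5| − (2+0.6+1) = 1.4
minimum over rows = -1.8 → not strictly diagonally dominant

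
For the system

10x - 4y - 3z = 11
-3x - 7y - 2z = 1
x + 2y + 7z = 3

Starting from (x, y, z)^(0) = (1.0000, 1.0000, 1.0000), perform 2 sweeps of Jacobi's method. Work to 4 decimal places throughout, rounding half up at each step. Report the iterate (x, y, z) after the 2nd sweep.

(0.7572, -0.9143, 0.4163)

Iteration 1:
  x = (11 - (-4)·1.0000 - (-3)·1.0000) / (10) = 1.8000
  y = (1 - (-3)·1.0000 - (-2)·1.0000) / (-7) = -0.8571
  z = (3 - (1)·1.0000 - (2)·1.0000) / (7) = 0.0000
Iteration 2:
  x = (11 - (-4)·-0.8571 - (-3)·0.0000) / (10) = 0.7572
  y = (1 - (-3)·1.8000 - (-2)·0.0000) / (-7) = -0.9143
  z = (3 - (1)·1.8000 - (2)·-0.8571) / (7) = 0.4163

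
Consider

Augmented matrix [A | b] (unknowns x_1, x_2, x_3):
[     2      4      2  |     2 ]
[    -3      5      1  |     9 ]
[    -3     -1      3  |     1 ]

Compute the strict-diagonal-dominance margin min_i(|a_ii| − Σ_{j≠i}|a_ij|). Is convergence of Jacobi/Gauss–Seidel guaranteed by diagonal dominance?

-4

row 1: |2| − (4+2) = -4
row 2: |5| − (3+1) = 1
row 3: |3| − (3+1) = -1
minimum over rows = -4 → not strictly diagonally dominant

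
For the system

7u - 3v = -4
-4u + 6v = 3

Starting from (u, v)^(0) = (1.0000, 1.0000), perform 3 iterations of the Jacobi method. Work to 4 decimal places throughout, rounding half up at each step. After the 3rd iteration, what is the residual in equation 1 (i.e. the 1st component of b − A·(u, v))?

Iteration 1:
  u = (-4 - (-3)·1.0000) / (7) = -0.1429
  v = (3 - (-4)·1.0000) / (6) = 1.1667
Iteration 2:
  u = (-4 - (-3)·1.1667) / (7) = -0.0714
  v = (3 - (-4)·-0.1429) / (6) = 0.4047
Iteration 3:
  u = (-4 - (-3)·0.4047) / (7) = -0.3980
  v = (3 - (-4)·-0.0714) / (6) = 0.4524
Residual b − A·x = (0.1432, -1.3064)

0.1432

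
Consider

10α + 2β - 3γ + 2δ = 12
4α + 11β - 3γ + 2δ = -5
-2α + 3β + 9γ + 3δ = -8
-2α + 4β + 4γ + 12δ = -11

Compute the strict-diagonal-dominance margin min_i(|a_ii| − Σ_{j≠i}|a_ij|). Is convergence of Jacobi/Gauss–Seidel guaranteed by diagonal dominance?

1

row 1: |10| − (2+3+2) = 3
row 2: |11| − (4+3+2) = 2
row 3: |9| − (2+3+3) = 1
row 4: |12| − (2+4+4) = 2
minimum over rows = 1 → strictly diagonally dominant (convergence guaranteed)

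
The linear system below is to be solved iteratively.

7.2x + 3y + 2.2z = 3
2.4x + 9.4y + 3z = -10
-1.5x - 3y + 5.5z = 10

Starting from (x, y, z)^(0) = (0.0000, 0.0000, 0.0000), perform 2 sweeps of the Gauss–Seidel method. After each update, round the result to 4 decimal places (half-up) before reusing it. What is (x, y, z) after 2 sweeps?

(0.5090, -1.6066, 1.0807)

Iteration 1:
  x = (3 - (3)·0.0000 - (2.2)·0.0000) / (7.2) = 0.4167
  y = (-10 - (2.4)·0.4167 - (3)·0.0000) / (9.4) = -1.1702
  z = (10 - (-1.5)·0.4167 - (-3)·-1.1702) / (5.5) = 1.2935
Iteration 2:
  x = (3 - (3)·-1.1702 - (2.2)·1.2935) / (7.2) = 0.5090
  y = (-10 - (2.4)·0.5090 - (3)·1.2935) / (9.4) = -1.6066
  z = (10 - (-1.5)·0.5090 - (-3)·-1.6066) / (5.5) = 1.0807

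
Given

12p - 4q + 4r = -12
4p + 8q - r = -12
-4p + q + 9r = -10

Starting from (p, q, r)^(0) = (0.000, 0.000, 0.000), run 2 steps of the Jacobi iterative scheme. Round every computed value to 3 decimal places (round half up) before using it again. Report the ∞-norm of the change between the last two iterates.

0.361

Iteration 1:
  p = (-12 - (-4)·0.000 - (4)·0.000) / (12) = -1.000
  q = (-12 - (4)·0.000 - (-1)·0.000) / (8) = -1.500
  r = (-10 - (-4)·0.000 - (1)·0.000) / (9) = -1.111
Iteration 2:
  p = (-12 - (-4)·-1.500 - (4)·-1.111) / (12) = -1.130
  q = (-12 - (4)·-1.000 - (-1)·-1.111) / (8) = -1.139
  r = (-10 - (-4)·-1.000 - (1)·-1.500) / (9) = -1.389
Change: (-0.130, 0.361, -0.278) → max |·| = 0.361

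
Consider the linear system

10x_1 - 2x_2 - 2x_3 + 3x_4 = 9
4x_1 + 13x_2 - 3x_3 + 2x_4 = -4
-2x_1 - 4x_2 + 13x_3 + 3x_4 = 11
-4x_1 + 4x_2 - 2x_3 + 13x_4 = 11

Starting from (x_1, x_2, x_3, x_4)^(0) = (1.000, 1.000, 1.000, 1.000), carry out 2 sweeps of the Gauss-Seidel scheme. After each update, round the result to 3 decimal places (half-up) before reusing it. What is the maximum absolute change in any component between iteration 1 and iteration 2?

Iteration 1:
  x_1 = (9 - (-2)·1.000 - (-2)·1.000 - (3)·1.000) / (10) = 1.000
  x_2 = (-4 - (4)·1.000 - (-3)·1.000 - (2)·1.000) / (13) = -0.538
  x_3 = (11 - (-2)·1.000 - (-4)·-0.538 - (3)·1.000) / (13) = 0.604
  x_4 = (11 - (-4)·1.000 - (4)·-0.538 - (-2)·0.604) / (13) = 1.412
Iteration 2:
  x_1 = (9 - (-2)·-0.538 - (-2)·0.604 - (3)·1.412) / (10) = 0.490
  x_2 = (-4 - (4)·0.490 - (-3)·0.604 - (2)·1.412) / (13) = -0.536
  x_3 = (11 - (-2)·0.490 - (-4)·-0.536 - (3)·1.412) / (13) = 0.431
  x_4 = (11 - (-4)·0.490 - (4)·-0.536 - (-2)·0.431) / (13) = 1.228
Change: (-0.510, 0.002, -0.173, -0.184) → max |·| = 0.510

0.510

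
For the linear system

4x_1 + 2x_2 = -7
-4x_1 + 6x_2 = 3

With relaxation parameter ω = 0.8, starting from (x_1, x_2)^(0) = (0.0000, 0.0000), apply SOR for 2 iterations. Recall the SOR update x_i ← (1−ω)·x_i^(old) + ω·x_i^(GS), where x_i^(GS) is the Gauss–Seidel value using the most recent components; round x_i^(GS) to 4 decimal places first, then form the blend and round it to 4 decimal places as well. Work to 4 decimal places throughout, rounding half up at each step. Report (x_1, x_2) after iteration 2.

(-1.5414, -0.4914)

Iteration 1:
  x_1: GS value = (-7 - (2)·0.0000) / (4) = -1.7500;  x_1 ← (1−ω)·0.0000 + ω·-1.7500 = -1.4000
  x_2: GS value = (3 - (-4)·-1.4000) / (6) = -0.4333;  x_2 ← (1−ω)·0.0000 + ω·-0.4333 = -0.3466
Iteration 2:
  x_1: GS value = (-7 - (2)·-0.3466) / (4) = -1.5767;  x_1 ← (1−ω)·-1.4000 + ω·-1.5767 = -1.5414
  x_2: GS value = (3 - (-4)·-1.5414) / (6) = -0.5276;  x_2 ← (1−ω)·-0.3466 + ω·-0.5276 = -0.4914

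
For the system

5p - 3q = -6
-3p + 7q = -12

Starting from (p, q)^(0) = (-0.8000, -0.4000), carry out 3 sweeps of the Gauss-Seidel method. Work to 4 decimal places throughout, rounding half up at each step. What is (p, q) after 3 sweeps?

Iteration 1:
  p = (-6 - (-3)·-0.4000) / (5) = -1.4400
  q = (-12 - (-3)·-1.4400) / (7) = -2.3314
Iteration 2:
  p = (-6 - (-3)·-2.3314) / (5) = -2.5988
  q = (-12 - (-3)·-2.5988) / (7) = -2.8281
Iteration 3:
  p = (-6 - (-3)·-2.8281) / (5) = -2.8969
  q = (-12 - (-3)·-2.8969) / (7) = -2.9558

(-2.8969, -2.9558)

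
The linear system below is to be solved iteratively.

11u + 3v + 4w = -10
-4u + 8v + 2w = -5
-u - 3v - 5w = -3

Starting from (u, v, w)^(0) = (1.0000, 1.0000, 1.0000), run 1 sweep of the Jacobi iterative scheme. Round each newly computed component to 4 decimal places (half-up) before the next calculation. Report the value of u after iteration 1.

-1.5455

Iteration 1:
  u = (-10 - (3)·1.0000 - (4)·1.0000) / (11) = -1.5455
  v = (-5 - (-4)·1.0000 - (2)·1.0000) / (8) = -0.3750
  w = (-3 - (-1)·1.0000 - (-3)·1.0000) / (-5) = -0.2000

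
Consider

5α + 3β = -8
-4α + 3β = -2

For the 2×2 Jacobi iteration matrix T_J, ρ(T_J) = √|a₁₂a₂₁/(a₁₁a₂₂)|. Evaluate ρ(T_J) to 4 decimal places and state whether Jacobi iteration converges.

0.8944

a₁₂a₂₁/(a₁₁a₂₂) = (3)·(-4) / ((5)·(3)) = -0.800000
ρ = √|-0.800000| = √0.800000 = 0.8944
ρ < 1, so Jacobi converges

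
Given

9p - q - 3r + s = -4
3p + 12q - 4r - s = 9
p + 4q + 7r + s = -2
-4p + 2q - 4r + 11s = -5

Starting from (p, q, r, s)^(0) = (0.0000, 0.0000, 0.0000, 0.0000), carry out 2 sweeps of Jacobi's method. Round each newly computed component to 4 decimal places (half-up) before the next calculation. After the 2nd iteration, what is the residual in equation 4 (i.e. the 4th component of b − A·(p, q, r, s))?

-1.0024

Iteration 1:
  p = (-4 - (-1)·0.0000 - (-3)·0.0000 - (1)·0.0000) / (9) = -0.4444
  q = (9 - (3)·0.0000 - (-4)·0.0000 - (-1)·0.0000) / (12) = 0.7500
  r = (-2 - (1)·0.0000 - (4)·0.0000 - (1)·0.0000) / (7) = -0.2857
  s = (-5 - (-4)·0.0000 - (2)·0.0000 - (-4)·0.0000) / (11) = -0.4545
Iteration 2:
  p = (-4 - (-1)·0.7500 - (-3)·-0.2857 - (1)·-0.4545) / (9) = -0.4058
  q = (9 - (3)·-0.4444 - (-4)·-0.2857 - (-1)·-0.4545) / (12) = 0.7280
  r = (-2 - (1)·-0.4444 - (4)·0.7500 - (1)·-0.4545) / (7) = -0.5859
  s = (-5 - (-4)·-0.4444 - (2)·0.7500 - (-4)·-0.2857) / (11) = -0.8564
Residual b − A·x = (-0.5211, -1.7186, 0.4515, -1.0024)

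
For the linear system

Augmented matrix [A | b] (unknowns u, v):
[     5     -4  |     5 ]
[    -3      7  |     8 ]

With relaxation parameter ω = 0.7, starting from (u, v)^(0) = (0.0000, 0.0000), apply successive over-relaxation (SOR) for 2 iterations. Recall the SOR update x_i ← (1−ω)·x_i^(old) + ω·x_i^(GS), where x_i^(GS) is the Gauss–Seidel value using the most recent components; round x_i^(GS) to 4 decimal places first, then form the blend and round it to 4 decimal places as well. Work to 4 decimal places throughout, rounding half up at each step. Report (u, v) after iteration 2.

Iteration 1:
  u: GS value = (5 - (-4)·0.0000) / (5) = 1.0000;  u ← (1−ω)·0.0000 + ω·1.0000 = 0.7000
  v: GS value = (8 - (-3)·0.7000) / (7) = 1.4429;  v ← (1−ω)·0.0000 + ω·1.4429 = 1.0100
Iteration 2:
  u: GS value = (5 - (-4)·1.0100) / (5) = 1.8080;  u ← (1−ω)·0.7000 + ω·1.8080 = 1.4756
  v: GS value = (8 - (-3)·1.4756) / (7) = 1.7753;  v ← (1−ω)·1.0100 + ω·1.7753 = 1.5457

(1.4756, 1.5457)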